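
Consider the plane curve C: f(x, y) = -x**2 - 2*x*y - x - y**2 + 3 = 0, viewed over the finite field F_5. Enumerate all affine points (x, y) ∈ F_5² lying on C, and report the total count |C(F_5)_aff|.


Affine F_5-points: {(2, 2), (2, 4), (3, 2), (4, 3), (4, 4)}; count = 5.

For each of the 25 pairs (x, y) ∈ F_5², evaluate f(x, y) mod 5. Record the zeros.
  x = 0: [0↦3, 1↦2, 2↦4, 3↦4, 4↦2]  zeros at y ∈ ∅
  x = 1: [0↦1, 1↦3, 2↦3, 3↦1, 4↦2]  zeros at y ∈ ∅
  x = 2: [0↦2, 1↦2, 2↦0, 3↦1, 4↦0]  zeros at y ∈ {2, 4}
  x = 3: [0↦1, 1↦4, 2↦0, 3↦4, 4↦1]  zeros at y ∈ {2}
  x = 4: [0↦3, 1↦4, 2↦3, 3↦0, 4↦0]  zeros at y ∈ {3, 4}
Collecting zeros: affine points = {(2, 2), (2, 4), (3, 2), (4, 3), (4, 4)}.
Total count |C(F_5)_aff| = 5.


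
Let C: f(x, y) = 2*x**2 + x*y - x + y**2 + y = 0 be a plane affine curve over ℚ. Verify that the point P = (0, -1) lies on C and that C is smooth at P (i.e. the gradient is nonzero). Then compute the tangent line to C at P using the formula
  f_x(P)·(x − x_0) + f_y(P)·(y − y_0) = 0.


Tangent line at P: -2*x - y - 1 = 0.

Step 1: f(0, -1) = 0, so P lies on C.
Step 2: partial derivatives
  f_x(x, y) = 4*x + y - 1, f_y(x, y) = x + 2*y + 1.
  f_x(P) = -2, f_y(P) = -1 (gradient nonzero, so P is smooth).
Step 3: tangent line at P: -2·(x − 0) + -1·(y − -1) = 0.
Expanding: -2*x - y - 1 = 0.


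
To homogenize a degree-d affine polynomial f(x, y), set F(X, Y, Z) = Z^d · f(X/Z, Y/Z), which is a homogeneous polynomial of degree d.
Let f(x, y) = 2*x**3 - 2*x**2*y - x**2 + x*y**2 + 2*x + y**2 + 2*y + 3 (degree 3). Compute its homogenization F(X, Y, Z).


F(X, Y, Z) = 2*X**3 - 2*X**2*Y - X**2*Z + X*Y**2 + 2*X*Z**2 + Y**2*Z + 2*Y*Z**2 + 3*Z**3

deg(f) = 3.
Substitute x = X/Z, y = Y/Z into f, then multiply by Z^3.
  monomial 2·x^3·y^0 ↦ 2·X^3·Y^0·Z^0.
  monomial -2·x^2·y^1 ↦ -2·X^2·Y^1·Z^0.
  monomial -1·x^2·y^0 ↦ -1·X^2·Y^0·Z^1.
  monomial 1·x^1·y^2 ↦ 1·X^1·Y^2·Z^0.
  monomial 2·x^1·y^0 ↦ 2·X^1·Y^0·Z^2.
  monomial 1·x^0·y^2 ↦ 1·X^0·Y^2·Z^1.
  monomial 2·x^0·y^1 ↦ 2·X^0·Y^1·Z^2.
  monomial 3·x^0·y^0 ↦ 3·X^0·Y^0·Z^3.
Collecting: F(X, Y, Z) = 2*X**3 - 2*X**2*Y - X**2*Z + X*Y**2 + 2*X*Z**2 + Y**2*Z + 2*Y*Z**2 + 3*Z**3.


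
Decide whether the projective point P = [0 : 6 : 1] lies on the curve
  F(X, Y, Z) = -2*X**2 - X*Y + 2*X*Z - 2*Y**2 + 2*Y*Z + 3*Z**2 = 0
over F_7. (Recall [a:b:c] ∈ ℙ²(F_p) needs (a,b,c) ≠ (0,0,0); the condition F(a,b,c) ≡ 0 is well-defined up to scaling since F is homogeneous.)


F(0,6,1) ≡ 6 (mod 7); P is NOT on the curve.

Evaluate F(0, 6, 1) term-by-term (mod 7).
  -2*X**2 ↦ -2·0·1·1 = 0
  -X*Y ↦ -1·0·6·1 = 0
  2*X*Z ↦ 2·0·1·1 = 0
  -2*Y**2 ↦ -2·1·36·1 = -72
  2*Y*Z ↦ 2·1·6·1 = 12
  3*Z**2 ↦ 3·1·1·1 = 3
Sum: F(0, 6, 1) = (0) + (0) + (0) + (-72) + (12) + (3) = -57.
Reducing mod 7: -57 ≡ 6 (mod 7).
Since F(a, b, c) ≡ 6 ≠ 0 (mod 7), P does NOT lie on the curve.


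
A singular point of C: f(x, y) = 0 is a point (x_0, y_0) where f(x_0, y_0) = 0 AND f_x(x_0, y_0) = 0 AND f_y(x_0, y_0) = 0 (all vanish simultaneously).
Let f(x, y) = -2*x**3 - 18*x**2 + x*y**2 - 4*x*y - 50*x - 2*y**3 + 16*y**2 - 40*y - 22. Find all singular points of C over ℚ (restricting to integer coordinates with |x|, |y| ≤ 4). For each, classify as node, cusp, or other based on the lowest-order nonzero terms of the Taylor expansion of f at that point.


Singular points: {(-3, 2)}; classification: cusp.

Compute partial derivatives:
  f_x = -6*x**2 - 36*x + y**2 - 4*y - 50.
  f_y = 2*x*y - 4*x - 6*y**2 + 32*y - 40.
Scan x_0 ∈ {−4, ..., 4}. For each x_0, f_y(x_0, y) is a polynomial in y; find its integer roots y ∈ {−4, ..., 4}, then test f_x and f at those candidates.
  x = -4: f_y(-4, y) = -6*y**2 + 24*y - 24; vanishes at y ∈ {2}. (-4, 2): f_x = -6 ≠ 0.
  x = -3: f_y(-3, y) = -6*y**2 + 26*y - 28; vanishes at y ∈ {2}. (-3, 2): f_x = 0, f = 0 — SINGULAR.
  x = -2: f_y(-2, y) = -6*y**2 + 28*y - 32; vanishes at y ∈ {2}. (-2, 2): f_x = -6 ≠ 0.
  x = -1: f_y(-1, y) = -6*y**2 + 30*y - 36; vanishes at y ∈ {2, 3}. (-1, 2): f_x = -24 ≠ 0; (-1, 3): f_x = -23 ≠ 0.
  x = 0: f_y(0, y) = -6*y**2 + 32*y - 40; vanishes at y ∈ {2}. (0, 2): f_x = -54 ≠ 0.
  x = 1: f_y(1, y) = -6*y**2 + 34*y - 44; vanishes at y ∈ {2}. (1, 2): f_x = -96 ≠ 0.
  x = 2: f_y(2, y) = -6*y**2 + 36*y - 48; vanishes at y ∈ {2, 4}. (2, 2): f_x = -150 ≠ 0; (2, 4): f_x = -146 ≠ 0.
  x = 3: f_y(3, y) = -6*y**2 + 38*y - 52; vanishes at y ∈ {2}. (3, 2): f_x = -216 ≠ 0.
  x = 4: f_y(4, y) = -6*y**2 + 40*y - 56; vanishes at y ∈ {2}. (4, 2): f_x = -294 ≠ 0.
Only singular point on the grid: (-3, 2).
Classify: substitute x = -3 + u, y = 2 + v and expand: f = -2*u**3 + u*v**2 - 2*v**3 + v**2.
No constant or linear terms (consistent with a singular point). Quadratic part: v**2. Cubic part: -2*u**3 + u*v**2 - 2*v**3.
The quadratic part v**2 is a perfect square, so there is a single (double) tangent line v = 0, i.e. y = 2. Restricting the cubic part to that line (v = 0) leaves -2*u**3 ≠ 0, so f is not divisible by v and the branch is v² ≈ 2*u**3 to lowest order — this is a cusp.
Classification: cusp.


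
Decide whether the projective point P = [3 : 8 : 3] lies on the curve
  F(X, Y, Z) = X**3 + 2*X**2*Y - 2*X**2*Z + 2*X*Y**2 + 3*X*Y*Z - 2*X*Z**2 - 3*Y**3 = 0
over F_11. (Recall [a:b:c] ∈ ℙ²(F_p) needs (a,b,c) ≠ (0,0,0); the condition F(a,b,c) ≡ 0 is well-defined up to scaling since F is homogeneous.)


F(3,8,3) ≡ 7 (mod 11); P is NOT on the curve.

Evaluate F(3, 8, 3) term-by-term (mod 11).
  X**3 ↦ 1·27·1·1 = 27
  2*X**2*Y ↦ 2·9·8·1 = 144
  -2*X**2*Z ↦ -2·9·1·3 = -54
  2*X*Y**2 ↦ 2·3·64·1 = 384
  3*X*Y*Z ↦ 3·3·8·3 = 216
  -2*X*Z**2 ↦ -2·3·1·9 = -54
  -3*Y**3 ↦ -3·1·512·1 = -1536
Sum: F(3, 8, 3) = (27) + (144) + (-54) + (384) + (216) + (-54) + (-1536) = -873.
Reducing mod 11: -873 ≡ 7 (mod 11).
Since F(a, b, c) ≡ 7 ≠ 0 (mod 11), P does NOT lie on the curve.


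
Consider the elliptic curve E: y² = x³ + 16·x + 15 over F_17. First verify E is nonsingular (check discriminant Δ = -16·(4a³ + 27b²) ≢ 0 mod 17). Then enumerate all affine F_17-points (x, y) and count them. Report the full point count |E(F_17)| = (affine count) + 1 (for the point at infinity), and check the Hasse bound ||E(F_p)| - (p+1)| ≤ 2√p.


Affine points = {(0, 7), (0, 10), (1, 7), (1, 10), (2, 2), (2, 15), (5, 4), (5, 13), (6, 2), (6, 15), (8, 3), (8, 14), (9, 2), (9, 15), (10, 6), (10, 11), (11, 3), (11, 14), (14, 5), (14, 12), (15, 3), (15, 14), (16, 7), (16, 10)}; affine count = 24; |E(F_17)| = 25.

Discriminant check: Δ ∝ 4a³ + 27b² = 4·16³ + 27·15² = 4·4096 + 27·225 ≡ 2 (mod 17). Nonzero ⇒ E is nonsingular.
For each x ∈ F_17, compute rhs = x³ + 16·x + 15 mod 17, then count y ∈ F_17 with y² ≡ rhs.
  x = 0: rhs = 15, matching y values: 7, 10 (2 points).
  x = 1: rhs = 15, matching y values: 7, 10 (2 points).
  x = 2: rhs = 4, matching y values: 2, 15 (2 points).
  x = 3: rhs = 5, matching y values: none (0 points).
  x = 4: rhs = 7, matching y values: none (0 points).
  x = 5: rhs = 16, matching y values: 4, 13 (2 points).
  x = 6: rhs = 4, matching y values: 2, 15 (2 points).
  x = 7: rhs = 11, matching y values: none (0 points).
  x = 8: rhs = 9, matching y values: 3, 14 (2 points).
  x = 9: rhs = 4, matching y values: 2, 15 (2 points).
  x = 10: rhs = 2, matching y values: 6, 11 (2 points).
  x = 11: rhs = 9, matching y values: 3, 14 (2 points).
  x = 12: rhs = 14, matching y values: none (0 points).
  x = 13: rhs = 6, matching y values: none (0 points).
  x = 14: rhs = 8, matching y values: 5, 12 (2 points).
  x = 15: rhs = 9, matching y values: 3, 14 (2 points).
  x = 16: rhs = 15, matching y values: 7, 10 (2 points).
Total affine count: 24.
Full point count |E(F_17)| = 24 + 1 = 25.
Hasse bound: |25 − (17+1)| = |7| = 7 ≤ 2√17 ≈ 8.2462 ✓.


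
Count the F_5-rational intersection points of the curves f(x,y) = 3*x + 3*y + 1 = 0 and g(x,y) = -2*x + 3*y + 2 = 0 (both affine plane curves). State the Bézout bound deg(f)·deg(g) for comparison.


Common zeros: ∅; count = 0; Bézout bound = 1.

deg(f) = 1, deg(g) = 1, so Bézout bound = 1.
Scan x ∈ F_5. For each x, list the y ∈ F_5 with f(x, y) ≡ 0 and those with g(x, y) ≡ 0 (mod 5); the common zeros in that column are the intersection.
  x = 0: f ≡ 0 at y ∈ {3}; g ≡ 0 at y ∈ {1}; common: ∅.
  x = 1: f ≡ 0 at y ∈ {2}; g ≡ 0 at y ∈ {0}; common: ∅.
  x = 2: f ≡ 0 at y ∈ {1}; g ≡ 0 at y ∈ {4}; common: ∅.
  x = 3: f ≡ 0 at y ∈ {0}; g ≡ 0 at y ∈ {3}; common: ∅.
  x = 4: f ≡ 0 at y ∈ {4}; g ≡ 0 at y ∈ {2}; common: ∅.
Collecting: common zeros = ∅, so the count is 0.
Comparison with the Bézout bound: 0 ≤ 1 = deg(f)·deg(g), as expected for curves with no common component (the affine F_5-count falls short of the bound because intersections may lie at infinity, over extension fields, or carry multiplicity).


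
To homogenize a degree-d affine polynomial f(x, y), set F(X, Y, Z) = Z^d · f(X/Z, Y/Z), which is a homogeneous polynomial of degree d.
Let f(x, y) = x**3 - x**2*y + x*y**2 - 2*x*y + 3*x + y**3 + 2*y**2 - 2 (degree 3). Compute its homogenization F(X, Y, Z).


F(X, Y, Z) = X**3 - X**2*Y + X*Y**2 - 2*X*Y*Z + 3*X*Z**2 + Y**3 + 2*Y**2*Z - 2*Z**3

deg(f) = 3.
Substitute x = X/Z, y = Y/Z into f, then multiply by Z^3.
  monomial 1·x^3·y^0 ↦ 1·X^3·Y^0·Z^0.
  monomial -1·x^2·y^1 ↦ -1·X^2·Y^1·Z^0.
  monomial 1·x^1·y^2 ↦ 1·X^1·Y^2·Z^0.
  monomial -2·x^1·y^1 ↦ -2·X^1·Y^1·Z^1.
  monomial 3·x^1·y^0 ↦ 3·X^1·Y^0·Z^2.
  monomial 1·x^0·y^3 ↦ 1·X^0·Y^3·Z^0.
  monomial 2·x^0·y^2 ↦ 2·X^0·Y^2·Z^1.
  monomial -2·x^0·y^0 ↦ -2·X^0·Y^0·Z^3.
Collecting: F(X, Y, Z) = X**3 - X**2*Y + X*Y**2 - 2*X*Y*Z + 3*X*Z**2 + Y**3 + 2*Y**2*Z - 2*Z**3.


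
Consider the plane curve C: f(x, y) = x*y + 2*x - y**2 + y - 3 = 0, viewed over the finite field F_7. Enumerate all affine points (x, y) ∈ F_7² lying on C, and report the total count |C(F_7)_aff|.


Affine F_7-points: {(1, 1), (3, 2), (5, 0), (5, 6), (6, 3), (6, 4)}; count = 6.

For each of the 49 pairs (x, y) ∈ F_7², evaluate f(x, y) mod 7. Record the zeros.
  x = 0: [0↦4, 1↦4, 2↦2, 3↦5, 4↦6, 5↦5, 6↦2]  zeros at y ∈ ∅
  x = 1: [0↦6, 1↦0, 2↦6, 3↦3, 4↦5, 5↦5, 6↦3]  zeros at y ∈ {1}
  x = 2: [0↦1, 1↦3, 2↦3, 3↦1, 4↦4, 5↦5, 6↦4]  zeros at y ∈ ∅
  x = 3: [0↦3, 1↦6, 2↦0, 3↦6, 4↦3, 5↦5, 6↦5]  zeros at y ∈ {2}
  x = 4: [0↦5, 1↦2, 2↦4, 3↦4, 4↦2, 5↦5, 6↦6]  zeros at y ∈ ∅
  x = 5: [0↦0, 1↦5, 2↦1, 3↦2, 4↦1, 5↦5, 6↦0]  zeros at y ∈ {0, 6}
  x = 6: [0↦2, 1↦1, 2↦5, 3↦0, 4↦0, 5↦5, 6↦1]  zeros at y ∈ {3, 4}
Collecting zeros: affine points = {(1, 1), (3, 2), (5, 0), (5, 6), (6, 3), (6, 4)}.
Total count |C(F_7)_aff| = 6.


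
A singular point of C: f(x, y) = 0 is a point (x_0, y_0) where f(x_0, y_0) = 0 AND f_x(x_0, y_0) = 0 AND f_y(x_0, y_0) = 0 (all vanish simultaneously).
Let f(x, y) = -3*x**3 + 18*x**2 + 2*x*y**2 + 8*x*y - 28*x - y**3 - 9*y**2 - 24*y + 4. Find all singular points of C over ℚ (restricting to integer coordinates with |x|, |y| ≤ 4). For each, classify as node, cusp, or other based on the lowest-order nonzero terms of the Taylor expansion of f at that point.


Singular points: {(2, -2)}; classification: cusp.

Compute partial derivatives:
  f_x = -9*x**2 + 36*x + 2*y**2 + 8*y - 28.
  f_y = 4*x*y + 8*x - 3*y**2 - 18*y - 24.
Scan x_0 ∈ {−4, ..., 4}. For each x_0, f_y(x_0, y) is a polynomial in y; find its integer roots y ∈ {−4, ..., 4}, then test f_x and f at those candidates.
  x = -4: f_y(-4, y) = -3*y**2 - 34*y - 56; vanishes at y ∈ {-2}. (-4, -2): f_x = -324 ≠ 0.
  x = -3: f_y(-3, y) = -3*y**2 - 30*y - 48; vanishes at y ∈ {-2}. (-3, -2): f_x = -225 ≠ 0.
  x = -2: f_y(-2, y) = -3*y**2 - 26*y - 40; vanishes at y ∈ {-2}. (-2, -2): f_x = -144 ≠ 0.
  x = -1: f_y(-1, y) = -3*y**2 - 22*y - 32; vanishes at y ∈ {-2}. (-1, -2): f_x = -81 ≠ 0.
  x = 0: f_y(0, y) = -3*y**2 - 18*y - 24; vanishes at y ∈ {-4, -2}. (0, -4): f_x = -28 ≠ 0; (0, -2): f_x = -36 ≠ 0.
  x = 1: f_y(1, y) = -3*y**2 - 14*y - 16; vanishes at y ∈ {-2}. (1, -2): f_x = -9 ≠ 0.
  x = 2: f_y(2, y) = -3*y**2 - 10*y - 8; vanishes at y ∈ {-2}. (2, -2): f_x = 0, f = 0 — SINGULAR.
  x = 3: f_y(3, y) = -3*y**2 - 6*y; vanishes at y ∈ {-2, 0}. (3, -2): f_x = -9 ≠ 0; (3, 0): f_x = -1 ≠ 0.
  x = 4: f_y(4, y) = -3*y**2 - 2*y + 8; vanishes at y ∈ {-2}. (4, -2): f_x = -36 ≠ 0.
Only singular point on the grid: (2, -2).
Classify: substitute x = 2 + u, y = -2 + v and expand: f = -3*u**3 + 2*u*v**2 - v**3 + v**2.
No constant or linear terms (consistent with a singular point). Quadratic part: v**2. Cubic part: -3*u**3 + 2*u*v**2 - v**3.
The quadratic part v**2 is a perfect square, so there is a single (double) tangent line v = 0, i.e. y = -2. Restricting the cubic part to that line (v = 0) leaves -3*u**3 ≠ 0, so f is not divisible by v and the branch is v² ≈ 3*u**3 to lowest order — this is a cusp.
Classification: cusp.


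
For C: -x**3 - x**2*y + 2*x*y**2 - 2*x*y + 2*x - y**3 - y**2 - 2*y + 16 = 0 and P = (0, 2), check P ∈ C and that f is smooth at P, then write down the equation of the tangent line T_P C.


Tangent line at P: 6*x - 18*y + 36 = 0.

Step 1: f(0, 2) = 0, so P lies on C.
Step 2: partial derivatives
  f_x(x, y) = -3*x**2 - 2*x*y + 2*y**2 - 2*y + 2, f_y(x, y) = -x**2 + 4*x*y - 2*x - 3*y**2 - 2*y - 2.
  f_x(P) = 6, f_y(P) = -18 (gradient nonzero, so P is smooth).
Step 3: tangent line at P: 6·(x − 0) + -18·(y − 2) = 0.
Expanding: 6*x - 18*y + 36 = 0.


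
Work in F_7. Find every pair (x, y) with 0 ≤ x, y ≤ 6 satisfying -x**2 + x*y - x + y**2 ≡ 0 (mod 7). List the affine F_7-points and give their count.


Affine F_7-points: {(0, 0), (1, 1), (1, 5), (2, 6), (3, 5), (3, 6), (6, 0), (6, 1)}; count = 8.

For each of the 49 pairs (x, y) ∈ F_7², evaluate f(x, y) mod 7. Record the zeros.
  x = 0: [0↦0, 1↦1, 2↦4, 3↦2, 4↦2, 5↦4, 6↦1]  zeros at y ∈ {0}
  x = 1: [0↦5, 1↦0, 2↦4, 3↦3, 4↦4, 5↦0, 6↦5]  zeros at y ∈ {1, 5}
  x = 2: [0↦1, 1↦4, 2↦2, 3↦2, 4↦4, 5↦1, 6↦0]  zeros at y ∈ {6}
  x = 3: [0↦2, 1↦6, 2↦5, 3↦6, 4↦2, 5↦0, 6↦0]  zeros at y ∈ {5, 6}
  x = 4: [0↦1, 1↦6, 2↦6, 3↦1, 4↦5, 5↦4, 6↦5]  zeros at y ∈ ∅
  x = 5: [0↦5, 1↦4, 2↦5, 3↦1, 4↦6, 5↦6, 6↦1]  zeros at y ∈ ∅
  x = 6: [0↦0, 1↦0, 2↦2, 3↦6, 4↦5, 5↦6, 6↦2]  zeros at y ∈ {0, 1}
Collecting zeros: affine points = {(0, 0), (1, 1), (1, 5), (2, 6), (3, 5), (3, 6), (6, 0), (6, 1)}.
Total count |C(F_7)_aff| = 8.


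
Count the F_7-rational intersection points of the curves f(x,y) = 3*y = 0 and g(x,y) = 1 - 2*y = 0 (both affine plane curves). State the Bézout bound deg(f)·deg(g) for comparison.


Common zeros: ∅; count = 0; Bézout bound = 1.

deg(f) = 1, deg(g) = 1, so Bézout bound = 1.
Scan x ∈ F_7. For each x, list the y ∈ F_7 with f(x, y) ≡ 0 and those with g(x, y) ≡ 0 (mod 7); the common zeros in that column are the intersection.
  x = 0: f ≡ 0 at y ∈ {0}; g ≡ 0 at y ∈ {4}; common: ∅.
  x = 1: f ≡ 0 at y ∈ {0}; g ≡ 0 at y ∈ {4}; common: ∅.
  x = 2: f ≡ 0 at y ∈ {0}; g ≡ 0 at y ∈ {4}; common: ∅.
  x = 3: f ≡ 0 at y ∈ {0}; g ≡ 0 at y ∈ {4}; common: ∅.
  x = 4: f ≡ 0 at y ∈ {0}; g ≡ 0 at y ∈ {4}; common: ∅.
  x = 5: f ≡ 0 at y ∈ {0}; g ≡ 0 at y ∈ {4}; common: ∅.
  x = 6: f ≡ 0 at y ∈ {0}; g ≡ 0 at y ∈ {4}; common: ∅.
Collecting: common zeros = ∅, so the count is 0.
Comparison with the Bézout bound: 0 ≤ 1 = deg(f)·deg(g), as expected for curves with no common component (the affine F_7-count falls short of the bound because intersections may lie at infinity, over extension fields, or carry multiplicity).


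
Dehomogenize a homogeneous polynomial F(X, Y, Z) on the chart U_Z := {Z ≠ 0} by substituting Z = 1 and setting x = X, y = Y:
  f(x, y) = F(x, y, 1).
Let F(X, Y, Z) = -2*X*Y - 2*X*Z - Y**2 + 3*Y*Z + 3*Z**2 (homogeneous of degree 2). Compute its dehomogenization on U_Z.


f(x, y) = -2*x*y - 2*x - y**2 + 3*y + 3

On U_Z we set Z = 1. Each monomial c·X^i·Y^j·Z^k in F becomes c·x^i·y^j·1^k = c·x^i·y^j.
Substituting Z = 1: F(X, Y, 1) = -2*x*y - 2*x - y**2 + 3*y + 3.
Note: deg(f) ≤ deg(F) = 2; strict inequality happens when F is divisible by Z (lost terms).


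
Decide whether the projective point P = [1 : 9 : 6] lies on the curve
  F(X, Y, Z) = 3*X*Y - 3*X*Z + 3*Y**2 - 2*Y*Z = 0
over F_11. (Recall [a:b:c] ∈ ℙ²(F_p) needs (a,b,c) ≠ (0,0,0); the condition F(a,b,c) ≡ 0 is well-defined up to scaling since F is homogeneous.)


F(1,9,6) ≡ 1 (mod 11); P is NOT on the curve.

Evaluate F(1, 9, 6) term-by-term (mod 11).
  3*X*Y ↦ 3·1·9·1 = 27
  -3*X*Z ↦ -3·1·1·6 = -18
  3*Y**2 ↦ 3·1·81·1 = 243
  -2*Y*Z ↦ -2·1·9·6 = -108
Sum: F(1, 9, 6) = (27) + (-18) + (243) + (-108) = 144.
Reducing mod 11: 144 ≡ 1 (mod 11).
Since F(a, b, c) ≡ 1 ≠ 0 (mod 11), P does NOT lie on the curve.


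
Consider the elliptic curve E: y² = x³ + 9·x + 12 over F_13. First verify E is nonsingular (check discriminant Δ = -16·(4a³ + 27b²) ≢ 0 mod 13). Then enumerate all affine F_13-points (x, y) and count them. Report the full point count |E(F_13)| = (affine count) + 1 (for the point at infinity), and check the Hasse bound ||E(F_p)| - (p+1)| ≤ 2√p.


Affine points = {(0, 5), (0, 8), (1, 3), (1, 10), (2, 5), (2, 8), (3, 1), (3, 12), (5, 0), (6, 3), (6, 10), (9, 4), (9, 9), (10, 6), (10, 7), (11, 5), (11, 8)}; affine count = 17; |E(F_13)| = 18.

Discriminant check: Δ ∝ 4a³ + 27b² = 4·9³ + 27·12² = 4·729 + 27·144 ≡ 5 (mod 13). Nonzero ⇒ E is nonsingular.
For each x ∈ F_13, compute rhs = x³ + 9·x + 12 mod 13, then count y ∈ F_13 with y² ≡ rhs.
  x = 0: rhs = 12, matching y values: 5, 8 (2 points).
  x = 1: rhs = 9, matching y values: 3, 10 (2 points).
  x = 2: rhs = 12, matching y values: 5, 8 (2 points).
  x = 3: rhs = 1, matching y values: 1, 12 (2 points).
  x = 4: rhs = 8, matching y values: none (0 points).
  x = 5: rhs = 0, matching y values: 0 (1 points).
  x = 6: rhs = 9, matching y values: 3, 10 (2 points).
  x = 7: rhs = 2, matching y values: none (0 points).
  x = 8: rhs = 11, matching y values: none (0 points).
  x = 9: rhs = 3, matching y values: 4, 9 (2 points).
  x = 10: rhs = 10, matching y values: 6, 7 (2 points).
  x = 11: rhs = 12, matching y values: 5, 8 (2 points).
  x = 12: rhs = 2, matching y values: none (0 points).
Total affine count: 17.
Full point count |E(F_13)| = 17 + 1 = 18.
Hasse bound: |18 − (13+1)| = |4| = 4 ≤ 2√13 ≈ 7.2111 ✓.


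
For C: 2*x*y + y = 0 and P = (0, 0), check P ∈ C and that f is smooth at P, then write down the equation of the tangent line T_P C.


Tangent line at P: y = 0.

Step 1: f(0, 0) = 0, so P lies on C.
Step 2: partial derivatives
  f_x(x, y) = 2*y, f_y(x, y) = 2*x + 1.
  f_x(P) = 0, f_y(P) = 1 (gradient nonzero, so P is smooth).
Step 3: tangent line at P: 0·(x − 0) + 1·(y − 0) = 0.
Expanding: y = 0.


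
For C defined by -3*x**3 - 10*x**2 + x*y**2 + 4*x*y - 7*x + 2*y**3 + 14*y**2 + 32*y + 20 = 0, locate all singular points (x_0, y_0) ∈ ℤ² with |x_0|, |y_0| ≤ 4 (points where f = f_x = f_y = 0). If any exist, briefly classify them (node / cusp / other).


Singular points: {(-1, -2)}; classification: node.

Compute partial derivatives:
  f_x = -9*x**2 - 20*x + y**2 + 4*y - 7.
  f_y = 2*x*y + 4*x + 6*y**2 + 28*y + 32.
Scan x_0 ∈ {−4, ..., 4}. For each x_0, f_y(x_0, y) is a polynomial in y; find its integer roots y ∈ {−4, ..., 4}, then test f_x and f at those candidates.
  x = -4: f_y(-4, y) = 6*y**2 + 20*y + 16; vanishes at y ∈ {-2}. (-4, -2): f_x = -75 ≠ 0.
  x = -3: f_y(-3, y) = 6*y**2 + 22*y + 20; vanishes at y ∈ {-2}. (-3, -2): f_x = -32 ≠ 0.
  x = -2: f_y(-2, y) = 6*y**2 + 24*y + 24; vanishes at y ∈ {-2}. (-2, -2): f_x = -7 ≠ 0.
  x = -1: f_y(-1, y) = 6*y**2 + 26*y + 28; vanishes at y ∈ {-2}. (-1, -2): f_x = 0, f = 0 — SINGULAR.
  x = 0: f_y(0, y) = 6*y**2 + 28*y + 32; vanishes at y ∈ {-2}. (0, -2): f_x = -11 ≠ 0.
  x = 1: f_y(1, y) = 6*y**2 + 30*y + 36; vanishes at y ∈ {-3, -2}. (1, -3): f_x = -39 ≠ 0; (1, -2): f_x = -40 ≠ 0.
  x = 2: f_y(2, y) = 6*y**2 + 32*y + 40; vanishes at y ∈ {-2}. (2, -2): f_x = -87 ≠ 0.
  x = 3: f_y(3, y) = 6*y**2 + 34*y + 44; vanishes at y ∈ {-2}. (3, -2): f_x = -152 ≠ 0.
  x = 4: f_y(4, y) = 6*y**2 + 36*y + 48; vanishes at y ∈ {-4, -2}. (4, -4): f_x = -231 ≠ 0; (4, -2): f_x = -235 ≠ 0.
Only singular point on the grid: (-1, -2).
Classify: substitute x = -1 + u, y = -2 + v and expand: f = -3*u**3 - u**2 + u*v**2 + 2*v**3 + v**2.
No constant or linear terms (consistent with a singular point). Quadratic part: -u**2 + v**2. Cubic part: -3*u**3 + u*v**2 + 2*v**3.
The quadratic part v**2 - u**2 = (v − u)(v + u) splits into two distinct linear factors, so there are two distinct tangent lines y − -2 = ±(x − -1) — this is a node (ordinary double point).
Classification: node.


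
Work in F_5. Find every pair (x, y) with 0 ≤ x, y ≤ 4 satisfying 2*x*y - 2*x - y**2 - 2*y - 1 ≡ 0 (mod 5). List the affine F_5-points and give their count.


Affine F_5-points: {(0, 4), (2, 0), (2, 2), (4, 3)}; count = 4.

For each of the 25 pairs (x, y) ∈ F_5², evaluate f(x, y) mod 5. Record the zeros.
  x = 0: [0↦4, 1↦1, 2↦1, 3↦4, 4↦0]  zeros at y ∈ {4}
  x = 1: [0↦2, 1↦1, 2↦3, 3↦3, 4↦1]  zeros at y ∈ ∅
  x = 2: [0↦0, 1↦1, 2↦0, 3↦2, 4↦2]  zeros at y ∈ {0, 2}
  x = 3: [0↦3, 1↦1, 2↦2, 3↦1, 4↦3]  zeros at y ∈ ∅
  x = 4: [0↦1, 1↦1, 2↦4, 3↦0, 4↦4]  zeros at y ∈ {3}
Collecting zeros: affine points = {(0, 4), (2, 0), (2, 2), (4, 3)}.
Total count |C(F_5)_aff| = 4.


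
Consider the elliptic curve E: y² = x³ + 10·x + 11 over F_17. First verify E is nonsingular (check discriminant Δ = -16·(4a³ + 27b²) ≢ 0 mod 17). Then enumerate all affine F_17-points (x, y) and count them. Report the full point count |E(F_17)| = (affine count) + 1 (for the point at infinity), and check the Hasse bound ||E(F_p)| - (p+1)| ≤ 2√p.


Affine points = {(3, 0), (4, 8), (4, 9), (5, 4), (5, 13), (6, 7), (6, 10), (7, 4), (7, 13), (8, 5), (8, 12), (13, 3), (13, 14), (15, 0), (16, 0)}; affine count = 15; |E(F_17)| = 16.

Discriminant check: Δ ∝ 4a³ + 27b² = 4·10³ + 27·11² = 4·1000 + 27·121 ≡ 8 (mod 17). Nonzero ⇒ E is nonsingular.
For each x ∈ F_17, compute rhs = x³ + 10·x + 11 mod 17, then count y ∈ F_17 with y² ≡ rhs.
  x = 0: rhs = 11, matching y values: none (0 points).
  x = 1: rhs = 5, matching y values: none (0 points).
  x = 2: rhs = 5, matching y values: none (0 points).
  x = 3: rhs = 0, matching y values: 0 (1 points).
  x = 4: rhs = 13, matching y values: 8, 9 (2 points).
  x = 5: rhs = 16, matching y values: 4, 13 (2 points).
  x = 6: rhs = 15, matching y values: 7, 10 (2 points).
  x = 7: rhs = 16, matching y values: 4, 13 (2 points).
  x = 8: rhs = 8, matching y values: 5, 12 (2 points).
  x = 9: rhs = 14, matching y values: none (0 points).
  x = 10: rhs = 6, matching y values: none (0 points).
  x = 11: rhs = 7, matching y values: none (0 points).
  x = 12: rhs = 6, matching y values: none (0 points).
  x = 13: rhs = 9, matching y values: 3, 14 (2 points).
  x = 14: rhs = 5, matching y values: none (0 points).
  x = 15: rhs = 0, matching y values: 0 (1 points).
  x = 16: rhs = 0, matching y values: 0 (1 points).
Total affine count: 15.
Full point count |E(F_17)| = 15 + 1 = 16.
Hasse bound: |16 − (17+1)| = |-2| = 2 ≤ 2√17 ≈ 8.2462 ✓.


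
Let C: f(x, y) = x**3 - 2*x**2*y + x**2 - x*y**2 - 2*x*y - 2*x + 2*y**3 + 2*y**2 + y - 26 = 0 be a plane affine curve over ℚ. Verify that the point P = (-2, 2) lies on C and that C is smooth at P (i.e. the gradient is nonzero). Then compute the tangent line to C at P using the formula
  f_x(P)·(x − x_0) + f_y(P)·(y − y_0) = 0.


Tangent line at P: 14*x + 37*y - 46 = 0.

Step 1: f(-2, 2) = 0, so P lies on C.
Step 2: partial derivatives
  f_x(x, y) = 3*x**2 - 4*x*y + 2*x - y**2 - 2*y - 2, f_y(x, y) = -2*x**2 - 2*x*y - 2*x + 6*y**2 + 4*y + 1.
  f_x(P) = 14, f_y(P) = 37 (gradient nonzero, so P is smooth).
Step 3: tangent line at P: 14·(x − -2) + 37·(y − 2) = 0.
Expanding: 14*x + 37*y - 46 = 0.


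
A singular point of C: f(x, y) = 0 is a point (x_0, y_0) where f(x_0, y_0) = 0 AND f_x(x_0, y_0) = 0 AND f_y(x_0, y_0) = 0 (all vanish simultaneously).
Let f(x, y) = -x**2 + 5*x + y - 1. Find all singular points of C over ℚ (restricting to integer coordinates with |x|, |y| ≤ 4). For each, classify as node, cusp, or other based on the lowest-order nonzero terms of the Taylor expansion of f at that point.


No singular points in the scanned grid; C is smooth there.

Compute partial derivatives:
  f_x = 5 - 2*x.
  f_y = 1.
f_y = 1 is a nonzero constant, so f_y never vanishes: no point (x, y) can satisfy f = f_x = f_y = 0. In particular no (x, y) ∈ {−4, ..., 4}² is singular; the curve is smooth.


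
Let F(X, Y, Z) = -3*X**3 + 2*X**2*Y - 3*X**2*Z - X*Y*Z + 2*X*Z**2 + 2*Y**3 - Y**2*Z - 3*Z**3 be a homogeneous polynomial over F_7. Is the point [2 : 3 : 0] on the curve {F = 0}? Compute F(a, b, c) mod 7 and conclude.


F(2,3,0) ≡ 5 (mod 7); P is NOT on the curve.

Evaluate F(2, 3, 0) term-by-term (mod 7).
  -3*X**3 ↦ -3·8·1·1 = -24
  2*X**2*Y ↦ 2·4·3·1 = 24
  -3*X**2*Z ↦ -3·4·1·0 = 0
  -X*Y*Z ↦ -1·2·3·0 = 0
  2*X*Z**2 ↦ 2·2·1·0 = 0
  2*Y**3 ↦ 2·1·27·1 = 54
  -Y**2*Z ↦ -1·1·9·0 = 0
  -3*Z**3 ↦ -3·1·1·0 = 0
Sum: F(2, 3, 0) = (-24) + (24) + (0) + (0) + (0) + (54) + (0) + (0) = 54.
Reducing mod 7: 54 ≡ 5 (mod 7).
Since F(a, b, c) ≡ 5 ≠ 0 (mod 7), P does NOT lie on the curve.


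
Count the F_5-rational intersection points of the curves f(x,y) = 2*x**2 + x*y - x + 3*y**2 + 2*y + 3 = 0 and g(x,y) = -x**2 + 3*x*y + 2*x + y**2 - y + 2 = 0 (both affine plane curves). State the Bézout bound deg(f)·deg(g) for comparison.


Common zeros: {(4, 2)}; count = 1; Bézout bound = 4.

deg(f) = 2, deg(g) = 2, so Bézout bound = 4.
Scan x ∈ F_5. For each x, list the y ∈ F_5 with f(x, y) ≡ 0 and those with g(x, y) ≡ 0 (mod 5); the common zeros in that column are the intersection.
  x = 0: f ≡ 0 at y ∈ ∅; g ≡ 0 at y ∈ ∅; common: ∅.
  x = 1: f ≡ 0 at y ∈ {1, 3}; g ≡ 0 at y ∈ ∅; common: ∅.
  x = 2: f ≡ 0 at y ∈ ∅; g ≡ 0 at y ∈ ∅; common: ∅.
  x = 3: f ≡ 0 at y ∈ {2, 3}; g ≡ 0 at y ∈ ∅; common: ∅.
  x = 4: f ≡ 0 at y ∈ {1, 2}; g ≡ 0 at y ∈ {2}; common: {2}.
Collecting: common zeros = {(4, 2)}, so the count is 1.
Comparison with the Bézout bound: 1 ≤ 4 = deg(f)·deg(g), as expected for curves with no common component (the affine F_5-count falls short of the bound because intersections may lie at infinity, over extension fields, or carry multiplicity).


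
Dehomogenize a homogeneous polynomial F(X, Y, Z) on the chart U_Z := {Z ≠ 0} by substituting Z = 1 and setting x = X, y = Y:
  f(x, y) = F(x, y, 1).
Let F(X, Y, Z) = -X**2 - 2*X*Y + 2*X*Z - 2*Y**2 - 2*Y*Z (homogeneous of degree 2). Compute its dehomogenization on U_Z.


f(x, y) = -x**2 - 2*x*y + 2*x - 2*y**2 - 2*y

On U_Z we set Z = 1. Each monomial c·X^i·Y^j·Z^k in F becomes c·x^i·y^j·1^k = c·x^i·y^j.
Substituting Z = 1: F(X, Y, 1) = -x**2 - 2*x*y + 2*x - 2*y**2 - 2*y.
Note: deg(f) ≤ deg(F) = 2; strict inequality happens when F is divisible by Z (lost terms).


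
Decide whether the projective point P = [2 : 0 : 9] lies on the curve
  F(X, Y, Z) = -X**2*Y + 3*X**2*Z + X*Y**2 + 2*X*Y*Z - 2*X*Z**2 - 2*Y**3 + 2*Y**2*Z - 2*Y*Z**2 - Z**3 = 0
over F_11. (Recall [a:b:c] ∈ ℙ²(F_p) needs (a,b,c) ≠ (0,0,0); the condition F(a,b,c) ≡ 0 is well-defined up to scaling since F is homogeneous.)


F(2,0,9) ≡ 1 (mod 11); P is NOT on the curve.

Evaluate F(2, 0, 9) term-by-term (mod 11).
  -X**2*Y ↦ -1·4·0·1 = 0
  3*X**2*Z ↦ 3·4·1·9 = 108
  X*Y**2 ↦ 1·2·0·1 = 0
  2*X*Y*Z ↦ 2·2·0·9 = 0
  -2*X*Z**2 ↦ -2·2·1·81 = -324
  -2*Y**3 ↦ -2·1·0·1 = 0
  2*Y**2*Z ↦ 2·1·0·9 = 0
  -2*Y*Z**2 ↦ -2·1·0·81 = 0
  -Z**3 ↦ -1·1·1·729 = -729
Sum: F(2, 0, 9) = (0) + (108) + (0) + (0) + (-324) + (0) + (0) + (0) + (-729) = -945.
Reducing mod 11: -945 ≡ 1 (mod 11).
Since F(a, b, c) ≡ 1 ≠ 0 (mod 11), P does NOT lie on the curve.


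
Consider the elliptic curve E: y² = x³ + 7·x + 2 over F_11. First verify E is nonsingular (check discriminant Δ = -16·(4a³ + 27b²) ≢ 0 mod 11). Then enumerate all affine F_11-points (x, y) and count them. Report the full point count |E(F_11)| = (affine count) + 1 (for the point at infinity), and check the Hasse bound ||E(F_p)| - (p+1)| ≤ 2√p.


Affine points = {(7, 3), (7, 8), (8, 3), (8, 8), (10, 4), (10, 7)}; affine count = 6; |E(F_11)| = 7.

Discriminant check: Δ ∝ 4a³ + 27b² = 4·7³ + 27·2² = 4·343 + 27·4 ≡ 6 (mod 11). Nonzero ⇒ E is nonsingular.
For each x ∈ F_11, compute rhs = x³ + 7·x + 2 mod 11, then count y ∈ F_11 with y² ≡ rhs.
  x = 0: rhs = 2, matching y values: none (0 points).
  x = 1: rhs = 10, matching y values: none (0 points).
  x = 2: rhs = 2, matching y values: none (0 points).
  x = 3: rhs = 6, matching y values: none (0 points).
  x = 4: rhs = 6, matching y values: none (0 points).
  x = 5: rhs = 8, matching y values: none (0 points).
  x = 6: rhs = 7, matching y values: none (0 points).
  x = 7: rhs = 9, matching y values: 3, 8 (2 points).
  x = 8: rhs = 9, matching y values: 3, 8 (2 points).
  x = 9: rhs = 2, matching y values: none (0 points).
  x = 10: rhs = 5, matching y values: 4, 7 (2 points).
Total affine count: 6.
Full point count |E(F_11)| = 6 + 1 = 7.
Hasse bound: |7 − (11+1)| = |-5| = 5 ≤ 2√11 ≈ 6.6332 ✓.


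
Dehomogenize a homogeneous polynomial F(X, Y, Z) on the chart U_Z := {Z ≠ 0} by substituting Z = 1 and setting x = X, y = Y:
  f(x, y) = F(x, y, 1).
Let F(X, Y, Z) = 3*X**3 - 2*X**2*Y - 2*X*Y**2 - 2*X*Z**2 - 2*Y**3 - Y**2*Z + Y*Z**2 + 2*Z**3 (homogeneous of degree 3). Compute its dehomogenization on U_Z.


f(x, y) = 3*x**3 - 2*x**2*y - 2*x*y**2 - 2*x - 2*y**3 - y**2 + y + 2

On U_Z we set Z = 1. Each monomial c·X^i·Y^j·Z^k in F becomes c·x^i·y^j·1^k = c·x^i·y^j.
Substituting Z = 1: F(X, Y, 1) = 3*x**3 - 2*x**2*y - 2*x*y**2 - 2*x - 2*y**3 - y**2 + y + 2.
Note: deg(f) ≤ deg(F) = 3; strict inequality happens when F is divisible by Z (lost terms).


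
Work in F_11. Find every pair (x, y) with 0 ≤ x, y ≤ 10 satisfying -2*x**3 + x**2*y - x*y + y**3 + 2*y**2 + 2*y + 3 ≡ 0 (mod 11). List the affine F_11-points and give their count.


Affine F_11-points: {(1, 10), (2, 2), (2, 3), (2, 4), (3, 4), (4, 8), (5, 2), (6, 0), (7, 3), (7, 7), (7, 10), (8, 4), (8, 6), (8, 10), (9, 3)}; count = 15.

For each of the 121 pairs (x, y) ∈ F_11², evaluate f(x, y) mod 11. Record the zeros.
  x = 0: [0↦3, 1↦8, 2↦1, 3↦10, 4↦8, 5↦1, 6↦6, 7↦7, 8↦10, 9↦10, 10↦2]  zeros at y ∈ ∅
  x = 1: [0↦1, 1↦6, 2↦10, 3↦8, 4↦6, 5↦10, 6↦4, 7↦5, 8↦8, 9↦8, 10↦0]  zeros at y ∈ {10}
  x = 2: [0↦9, 1↦5, 2↦0, 3↦0, 4↦0, 5↦6, 6↦2, 7↦5, 8↦10, 9↦1, 10↦6]  zeros at y ∈ {2, 3, 4}
  x = 3: [0↦4, 1↦4, 2↦3, 3↦7, 4↦0, 5↦10, 6↦10, 7↦6, 8↦4, 9↦10, 10↦8]  zeros at y ∈ {4}
  x = 4: [0↦7, 1↦2, 2↦7, 3↦6, 4↦5, 5↦10, 6↦5, 7↦7, 8↦0, 9↦1, 10↦5]  zeros at y ∈ {8}
  x = 5: [0↦6, 1↦9, 2↦0, 3↦7, 4↦3, 5↦5, 6↦8, 7↦7, 8↦8, 9↦6, 10↦7]  zeros at y ∈ {2}
  x = 6: [0↦0, 1↦2, 2↦3, 3↦9, 4↦4, 5↦5, 6↦7, 7↦5, 8↦5, 9↦2, 10↦2]  zeros at y ∈ {0}
  x = 7: [0↦10, 1↦2, 2↦4, 3↦0, 4↦7, 5↦9, 6↦1, 7↦0, 8↦1, 9↦10, 10↦0]  zeros at y ∈ {3, 7, 10}
  x = 8: [0↦2, 1↦8, 2↦2, 3↦1, 4↦0, 5↦5, 6↦0, 7↦2, 8↦6, 9↦7, 10↦0]  zeros at y ∈ {4, 6, 10}
  x = 9: [0↦8, 1↦8, 2↦7, 3↦0, 4↦4, 5↦3, 6↦3, 7↦10, 8↦8, 9↦3, 10↦1]  zeros at y ∈ {3}
  x = 10: [0↦5, 1↦1, 2↦7, 3↦7, 4↦7, 5↦2, 6↦9, 7↦1, 8↦6, 9↦8, 10↦2]  zeros at y ∈ ∅
Collecting zeros: affine points = {(1, 10), (2, 2), (2, 3), (2, 4), (3, 4), (4, 8), (5, 2), (6, 0), (7, 3), (7, 7), (7, 10), (8, 4), (8, 6), (8, 10), (9, 3)}.
Total count |C(F_11)_aff| = 15.


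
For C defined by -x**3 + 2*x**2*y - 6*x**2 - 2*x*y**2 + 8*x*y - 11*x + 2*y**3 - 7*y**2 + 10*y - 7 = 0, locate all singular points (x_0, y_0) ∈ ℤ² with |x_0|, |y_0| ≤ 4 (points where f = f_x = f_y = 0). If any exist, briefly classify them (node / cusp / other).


Singular points: {(-1, 1)}; classification: node.

Compute partial derivatives:
  f_x = -3*x**2 + 4*x*y - 12*x - 2*y**2 + 8*y - 11.
  f_y = 2*x**2 - 4*x*y + 8*x + 6*y**2 - 14*y + 10.
Scan x_0 ∈ {−4, ..., 4}. For each x_0, f_y(x_0, y) is a polynomial in y; find its integer roots y ∈ {−4, ..., 4}, then test f_x and f at those candidates.
  x = -4: f_y(-4, y) = 6*y**2 + 2*y + 10; no integer root y with |y| ≤ 4.
  x = -3: f_y(-3, y) = 6*y**2 - 2*y + 4; no integer root y with |y| ≤ 4.
  x = -2: f_y(-2, y) = 6*y**2 - 6*y + 2; no integer root y with |y| ≤ 4.
  x = -1: f_y(-1, y) = 6*y**2 - 10*y + 4; vanishes at y ∈ {1}. (-1, 1): f_x = 0, f = 0 — SINGULAR.
  x = 0: f_y(0, y) = 6*y**2 - 14*y + 10; no integer root y with |y| ≤ 4.
  x = 1: f_y(1, y) = 6*y**2 - 18*y + 20; no integer root y with |y| ≤ 4.
  x = 2: f_y(2, y) = 6*y**2 - 22*y + 34; no integer root y with |y| ≤ 4.
  x = 3: f_y(3, y) = 6*y**2 - 26*y + 52; no integer root y with |y| ≤ 4.
  x = 4: f_y(4, y) = 6*y**2 - 30*y + 74; no integer root y with |y| ≤ 4.
Only singular point on the grid: (-1, 1).
Classify: substitute x = -1 + u, y = 1 + v and expand: f = -u**3 + 2*u**2*v - u**2 - 2*u*v**2 + 2*v**3 + v**2.
No constant or linear terms (consistent with a singular point). Quadratic part: -u**2 + v**2. Cubic part: -u**3 + 2*u**2*v - 2*u*v**2 + 2*v**3.
The quadratic part v**2 - u**2 = (v − u)(v + u) splits into two distinct linear factors, so there are two distinct tangent lines y − 1 = ±(x − -1) — this is a node (ordinary double point).
Classification: node.


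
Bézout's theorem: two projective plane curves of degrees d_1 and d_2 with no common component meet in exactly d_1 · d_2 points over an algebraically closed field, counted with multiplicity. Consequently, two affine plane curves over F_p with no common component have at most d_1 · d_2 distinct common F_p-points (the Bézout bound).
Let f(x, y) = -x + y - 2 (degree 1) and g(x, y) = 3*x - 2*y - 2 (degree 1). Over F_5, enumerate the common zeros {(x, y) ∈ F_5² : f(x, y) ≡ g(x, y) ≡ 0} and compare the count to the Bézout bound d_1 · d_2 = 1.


Common zeros: {(1, 3)}; count = 1; Bézout bound = 1.

deg(f) = 1, deg(g) = 1, so Bézout bound = 1.
Scan x ∈ F_5. For each x, list the y ∈ F_5 with f(x, y) ≡ 0 and those with g(x, y) ≡ 0 (mod 5); the common zeros in that column are the intersection.
  x = 0: f ≡ 0 at y ∈ {2}; g ≡ 0 at y ∈ {4}; common: ∅.
  x = 1: f ≡ 0 at y ∈ {3}; g ≡ 0 at y ∈ {3}; common: {3}.
  x = 2: f ≡ 0 at y ∈ {4}; g ≡ 0 at y ∈ {2}; common: ∅.
  x = 3: f ≡ 0 at y ∈ {0}; g ≡ 0 at y ∈ {1}; common: ∅.
  x = 4: f ≡ 0 at y ∈ {1}; g ≡ 0 at y ∈ {0}; common: ∅.
Collecting: common zeros = {(1, 3)}, so the count is 1.
Comparison with the Bézout bound: 1 ≤ 1 = deg(f)·deg(g), as expected for curves with no common component (the bound is attained).


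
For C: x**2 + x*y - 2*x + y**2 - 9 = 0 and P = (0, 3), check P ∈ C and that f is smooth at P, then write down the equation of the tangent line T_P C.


Tangent line at P: x + 6*y - 18 = 0.

Step 1: f(0, 3) = 0, so P lies on C.
Step 2: partial derivatives
  f_x(x, y) = 2*x + y - 2, f_y(x, y) = x + 2*y.
  f_x(P) = 1, f_y(P) = 6 (gradient nonzero, so P is smooth).
Step 3: tangent line at P: 1·(x − 0) + 6·(y − 3) = 0.
Expanding: x + 6*y - 18 = 0.


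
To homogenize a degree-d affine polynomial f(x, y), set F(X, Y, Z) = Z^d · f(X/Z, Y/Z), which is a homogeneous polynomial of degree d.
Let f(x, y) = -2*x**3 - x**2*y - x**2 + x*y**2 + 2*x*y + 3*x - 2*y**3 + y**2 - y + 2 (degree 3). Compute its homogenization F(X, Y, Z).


F(X, Y, Z) = -2*X**3 - X**2*Y - X**2*Z + X*Y**2 + 2*X*Y*Z + 3*X*Z**2 - 2*Y**3 + Y**2*Z - Y*Z**2 + 2*Z**3

deg(f) = 3.
Substitute x = X/Z, y = Y/Z into f, then multiply by Z^3.
  monomial -2·x^3·y^0 ↦ -2·X^3·Y^0·Z^0.
  monomial -1·x^2·y^1 ↦ -1·X^2·Y^1·Z^0.
  monomial -1·x^2·y^0 ↦ -1·X^2·Y^0·Z^1.
  monomial 1·x^1·y^2 ↦ 1·X^1·Y^2·Z^0.
  monomial 2·x^1·y^1 ↦ 2·X^1·Y^1·Z^1.
  monomial 3·x^1·y^0 ↦ 3·X^1·Y^0·Z^2.
  monomial -2·x^0·y^3 ↦ -2·X^0·Y^3·Z^0.
  monomial 1·x^0·y^2 ↦ 1·X^0·Y^2·Z^1.
  monomial -1·x^0·y^1 ↦ -1·X^0·Y^1·Z^2.
  monomial 2·x^0·y^0 ↦ 2·X^0·Y^0·Z^3.
Collecting: F(X, Y, Z) = -2*X**3 - X**2*Y - X**2*Z + X*Y**2 + 2*X*Y*Z + 3*X*Z**2 - 2*Y**3 + Y**2*Z - Y*Z**2 + 2*Z**3.


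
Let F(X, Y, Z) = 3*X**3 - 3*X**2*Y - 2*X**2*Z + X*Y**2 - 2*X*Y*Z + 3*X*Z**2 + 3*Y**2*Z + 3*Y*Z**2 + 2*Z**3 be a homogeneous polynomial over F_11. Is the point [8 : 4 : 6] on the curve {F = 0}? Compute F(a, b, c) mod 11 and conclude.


F(8,4,6) ≡ 0 (mod 11); P is on the curve.

Evaluate F(8, 4, 6) term-by-term (mod 11).
  3*X**3 ↦ 3·512·1·1 = 1536
  -3*X**2*Y ↦ -3·64·4·1 = -768
  -2*X**2*Z ↦ -2·64·1·6 = -768
  X*Y**2 ↦ 1·8·16·1 = 128
  -2*X*Y*Z ↦ -2·8·4·6 = -384
  3*X*Z**2 ↦ 3·8·1·36 = 864
  3*Y**2*Z ↦ 3·1·16·6 = 288
  3*Y*Z**2 ↦ 3·1·4·36 = 432
  2*Z**3 ↦ 2·1·1·216 = 432
Sum: F(8, 4, 6) = (1536) + (-768) + (-768) + (128) + (-384) + (864) + (288) + (432) + (432) = 1760.
Reducing mod 11: 1760 ≡ 0 (mod 11).
Since F(a, b, c) ≡ 0 (mod 11), P lies on the curve.


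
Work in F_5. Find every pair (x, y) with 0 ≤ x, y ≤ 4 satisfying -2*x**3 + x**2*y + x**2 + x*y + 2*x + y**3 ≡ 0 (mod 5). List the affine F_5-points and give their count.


Affine F_5-points: {(0, 0), (2, 4), (4, 4)}; count = 3.

For each of the 25 pairs (x, y) ∈ F_5², evaluate f(x, y) mod 5. Record the zeros.
  x = 0: [0↦0, 1↦1, 2↦3, 3↦2, 4↦4]  zeros at y ∈ {0}
  x = 1: [0↦1, 1↦4, 2↦3, 3↦4, 4↦3]  zeros at y ∈ ∅
  x = 2: [0↦2, 1↦4, 2↦2, 3↦2, 4↦0]  zeros at y ∈ {4}
  x = 3: [0↦1, 1↦4, 2↦3, 3↦4, 4↦3]  zeros at y ∈ ∅
  x = 4: [0↦1, 1↦2, 2↦4, 3↦3, 4↦0]  zeros at y ∈ {4}
Collecting zeros: affine points = {(0, 0), (2, 4), (4, 4)}.
Total count |C(F_5)_aff| = 3.


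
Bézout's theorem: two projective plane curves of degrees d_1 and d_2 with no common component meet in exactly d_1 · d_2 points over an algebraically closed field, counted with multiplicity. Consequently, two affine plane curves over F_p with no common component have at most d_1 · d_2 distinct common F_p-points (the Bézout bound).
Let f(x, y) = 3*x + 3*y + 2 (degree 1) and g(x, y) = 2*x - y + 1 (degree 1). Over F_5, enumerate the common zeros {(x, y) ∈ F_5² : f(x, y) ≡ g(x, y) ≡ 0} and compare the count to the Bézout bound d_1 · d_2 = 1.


Common zeros: {(0, 1)}; count = 1; Bézout bound = 1.

deg(f) = 1, deg(g) = 1, so Bézout bound = 1.
Scan x ∈ F_5. For each x, list the y ∈ F_5 with f(x, y) ≡ 0 and those with g(x, y) ≡ 0 (mod 5); the common zeros in that column are the intersection.
  x = 0: f ≡ 0 at y ∈ {1}; g ≡ 0 at y ∈ {1}; common: {1}.
  x = 1: f ≡ 0 at y ∈ {0}; g ≡ 0 at y ∈ {3}; common: ∅.
  x = 2: f ≡ 0 at y ∈ {4}; g ≡ 0 at y ∈ {0}; common: ∅.
  x = 3: f ≡ 0 at y ∈ {3}; g ≡ 0 at y ∈ {2}; common: ∅.
  x = 4: f ≡ 0 at y ∈ {2}; g ≡ 0 at y ∈ {4}; common: ∅.
Collecting: common zeros = {(0, 1)}, so the count is 1.
Comparison with the Bézout bound: 1 ≤ 1 = deg(f)·deg(g), as expected for curves with no common component (the bound is attained).


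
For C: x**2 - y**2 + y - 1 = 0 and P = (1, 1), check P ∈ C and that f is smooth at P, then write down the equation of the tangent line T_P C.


Tangent line at P: 2*x - y - 1 = 0.

Step 1: f(1, 1) = 0, so P lies on C.
Step 2: partial derivatives
  f_x(x, y) = 2*x, f_y(x, y) = 1 - 2*y.
  f_x(P) = 2, f_y(P) = -1 (gradient nonzero, so P is smooth).
Step 3: tangent line at P: 2·(x − 1) + -1·(y − 1) = 0.
Expanding: 2*x - y - 1 = 0.
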